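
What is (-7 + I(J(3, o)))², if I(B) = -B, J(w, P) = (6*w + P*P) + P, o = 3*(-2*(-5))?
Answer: 912025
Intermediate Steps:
o = 30 (o = 3*10 = 30)
J(w, P) = P + P² + 6*w (J(w, P) = (6*w + P²) + P = (P² + 6*w) + P = P + P² + 6*w)
(-7 + I(J(3, o)))² = (-7 - (30 + 30² + 6*3))² = (-7 - (30 + 900 + 18))² = (-7 - 1*948)² = (-7 - 948)² = (-955)² = 912025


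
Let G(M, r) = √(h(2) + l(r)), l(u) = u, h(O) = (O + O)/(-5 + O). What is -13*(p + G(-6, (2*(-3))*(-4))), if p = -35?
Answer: 455 - 26*√51/3 ≈ 393.11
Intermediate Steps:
h(O) = 2*O/(-5 + O) (h(O) = (2*O)/(-5 + O) = 2*O/(-5 + O))
G(M, r) = √(-4/3 + r) (G(M, r) = √(2*2/(-5 + 2) + r) = √(2*2/(-3) + r) = √(2*2*(-⅓) + r) = √(-4/3 + r))
-13*(p + G(-6, (2*(-3))*(-4))) = -13*(-35 + √(-12 + 9*((2*(-3))*(-4)))/3) = -13*(-35 + √(-12 + 9*(-6*(-4)))/3) = -13*(-35 + √(-12 + 9*24)/3) = -13*(-35 + √(-12 + 216)/3) = -13*(-35 + √204/3) = -13*(-35 + (2*√51)/3) = -13*(-35 + 2*√51/3) = 455 - 26*√51/3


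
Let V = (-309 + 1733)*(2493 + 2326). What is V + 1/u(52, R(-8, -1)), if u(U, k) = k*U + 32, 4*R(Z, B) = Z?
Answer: 494082431/72 ≈ 6.8623e+6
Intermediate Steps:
R(Z, B) = Z/4
V = 6862256 (V = 1424*4819 = 6862256)
u(U, k) = 32 + U*k (u(U, k) = U*k + 32 = 32 + U*k)
V + 1/u(52, R(-8, -1)) = 6862256 + 1/(32 + 52*((¼)*(-8))) = 6862256 + 1/(32 + 52*(-2)) = 6862256 + 1/(32 - 104) = 6862256 + 1/(-72) = 6862256 - 1/72 = 494082431/72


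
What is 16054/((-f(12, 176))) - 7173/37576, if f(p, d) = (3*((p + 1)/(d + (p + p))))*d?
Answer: -685785547/1465464 ≈ -467.96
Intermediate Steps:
f(p, d) = 3*d*(1 + p)/(d + 2*p) (f(p, d) = (3*((1 + p)/(d + 2*p)))*d = (3*(1 + p)/(d + 2*p))*d = 3*d*(1 + p)/(d + 2*p))
16054/((-f(12, 176))) - 7173/37576 = 16054/((-3*176*(1 + 12)/(176 + 2*12))) - 7173/37576 = 16054/((-3*176*13/(176 + 24))) - 7173*1/37576 = 16054/((-3*176*13/200)) - 7173/37576 = 16054/((-1*858/25)) - 7173/37576 = 16054/(-858/25) - 7173/37576 = 16054*(-25/858) - 7173/37576 = -200675/429 - 7173/37576 = -685785547/1465464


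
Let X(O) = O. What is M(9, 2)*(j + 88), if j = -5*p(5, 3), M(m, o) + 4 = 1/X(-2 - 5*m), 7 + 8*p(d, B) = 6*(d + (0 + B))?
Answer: -94311/376 ≈ -250.83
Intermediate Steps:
p(d, B) = -7/8 + 3*B/4 + 3*d/4 (p(d, B) = -7/8 + (6*(d + (0 + B)))/8 = -7/8 + (6*(d + B))/8 = -7/8 + (6*(B + d))/8 = -7/8 + (6*B + 6*d)/8 = -7/8 + (3*B/4 + 3*d/4) = -7/8 + 3*B/4 + 3*d/4)
M(m, o) = -4 + 1/(-2 - 5*m)
j = -205/8 (j = -5*(-7/8 + (¾)*3 + (¾)*5) = -5*(-7/8 + 9/4 + 15/4) = -5*41/8 = -205/8 ≈ -25.625)
M(9, 2)*(j + 88) = ((-9 - 20*9)/(2 + 5*9))*(-205/8 + 88) = ((-9 - 180)/(2 + 45))*(499/8) = (-189/47)*(499/8) = ((1/47)*(-189))*(499/8) = -189/47*499/8 = -94311/376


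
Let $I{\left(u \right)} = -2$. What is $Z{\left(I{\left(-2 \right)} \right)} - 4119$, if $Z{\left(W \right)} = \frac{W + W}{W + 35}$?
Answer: $- \frac{135931}{33} \approx -4119.1$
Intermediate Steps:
$Z{\left(W \right)} = \frac{2 W}{35 + W}$
$Z{\left(I{\left(-2 \right)} \right)} - 4119 = 2 \left(-2\right) \frac{1}{35 - 2} - 4119 = 2 \left(-2\right) \frac{1}{33} - 4119 = - \frac{4}{33} - 4119 = - \frac{135931}{33}$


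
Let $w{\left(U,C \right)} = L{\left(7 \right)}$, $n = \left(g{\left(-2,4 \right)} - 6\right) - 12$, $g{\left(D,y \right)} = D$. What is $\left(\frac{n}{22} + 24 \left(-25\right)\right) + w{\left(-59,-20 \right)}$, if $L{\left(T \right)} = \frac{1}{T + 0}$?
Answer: $- \frac{46259}{77} \approx -600.77$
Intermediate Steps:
$L{\left(T \right)} = \frac{1}{T}$
$n = -20$ ($n = \left(-2 - 6\right) - 12 = -8 - 12 = -20$)
$w{\left(U,C \right)} = \frac{1}{7}$
$\left(\frac{n}{22} + 24 \left(-25\right)\right) + w{\left(-59,-20 \right)} = \left(- \frac{20}{22} + 24 \left(-25\right)\right) + \frac{1}{7} = \left(\left(-20\right) \frac{1}{22} - 600\right) + \frac{1}{7} = \left(- \frac{10}{11} - 600\right) + \frac{1}{7} = - \frac{6610}{11} + \frac{1}{7} = - \frac{46259}{77}$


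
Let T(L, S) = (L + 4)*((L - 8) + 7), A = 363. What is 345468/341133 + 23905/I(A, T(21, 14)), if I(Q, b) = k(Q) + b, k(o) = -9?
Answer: 2774803051/55832101 ≈ 49.699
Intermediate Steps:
T(L, S) = (-1 + L)*(4 + L) (T(L, S) = (4 + L)*((-8 + L) + 7) = (4 + L)*(-1 + L) = (-1 + L)*(4 + L))
I(Q, b) = -9 + b
345468/341133 + 23905/I(A, T(21, 14)) = 345468/341133 + 23905/(-9 + (-4 + 21**2 + 3*21)) = 345468*(1/341133) + 23905/(-9 + (-4 + 441 + 63)) = 115156/113711 + 23905/(-9 + 500) = 115156/113711 + 23905/491 = 2774803051/55832101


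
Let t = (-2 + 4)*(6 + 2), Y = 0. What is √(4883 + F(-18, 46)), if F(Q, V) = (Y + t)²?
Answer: 3*√571 ≈ 71.687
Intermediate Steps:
t = 16 (t = 2*8 = 16)
F(Q, V) = 256 (F(Q, V) = (0 + 16)² = 16² = 256)
√(4883 + F(-18, 46)) = √(4883 + 256) = √5139 = 3*√571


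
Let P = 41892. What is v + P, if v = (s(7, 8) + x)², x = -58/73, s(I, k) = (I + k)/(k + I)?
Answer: 223242693/5329 ≈ 41892.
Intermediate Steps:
s(I, k) = 1 (s(I, k) = (I + k)/(I + k) = 1)
x = -58/73 (x = -58*1/73 = -58/73 ≈ -0.79452)
v = 225/5329 (v = (1 - 58/73)² = (15/73)² = 225/5329 ≈ 0.042222)
v + P = 225/5329 + 41892 = 223242693/5329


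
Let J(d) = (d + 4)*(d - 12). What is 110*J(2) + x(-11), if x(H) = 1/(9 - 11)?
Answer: -13201/2 ≈ -6600.5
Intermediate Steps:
J(d) = (-12 + d)*(4 + d) (J(d) = (4 + d)*(-12 + d) = (-12 + d)*(4 + d))
x(H) = -½ (x(H) = 1/(-2) = -½)
110*J(2) + x(-11) = 110*(-48 + 2² - 8*2) - ½ = 110*(-48 + 4 - 16) - ½ = 110*(-60) - ½ = -6600 - ½ = -13201/2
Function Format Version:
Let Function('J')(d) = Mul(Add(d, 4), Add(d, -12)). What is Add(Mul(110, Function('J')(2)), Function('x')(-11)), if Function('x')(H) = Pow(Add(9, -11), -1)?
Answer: Rational(-13201, 2) ≈ -6600.5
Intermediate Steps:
Function('J')(d) = Mul(Add(-12, d), Add(4, d)) (Function('J')(d) = Mul(Add(4, d), Add(-12, d)) = Mul(Add(-12, d), Add(4, d)))
Function('x')(H) = Rational(-1, 2) (Function('x')(H) = Pow(-2, -1) = Rational(-1, 2))
Add(Mul(110, Function('J')(2)), Function('x')(-11)) = Add(Mul(110, Add(-48, Pow(2, 2), Mul(-8, 2))), Rational(-1, 2)) = Add(Mul(110, Add(-48, 4, -16)), Rational(-1, 2)) = Add(Mul(110, -60), Rational(-1, 2)) = Add(-6600, Rational(-1, 2)) = Rational(-13201, 2)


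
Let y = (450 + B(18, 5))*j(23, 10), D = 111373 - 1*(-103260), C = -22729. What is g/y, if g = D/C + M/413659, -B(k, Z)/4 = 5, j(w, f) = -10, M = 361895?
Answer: 20139840173/10107209566825 ≈ 0.0019926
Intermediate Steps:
B(k, Z) = -20 (B(k, Z) = -4*5 = -20)
D = 214633 (D = 111373 + 103260 = 214633)
y = -4300 (y = (450 - 20)*(-10) = 430*(-10) = -4300)
g = -80559360692/9402055411 (g = 214633/(-22729) + 361895/413659 = 214633*(-1/22729) + 361895*(1/413659) = -214633/22729 + 361895/413659 = -80559360692/9402055411 ≈ -8.5683)
g/y = -80559360692/9402055411/(-4300) = -80559360692/9402055411*(-1/4300) = 20139840173/10107209566825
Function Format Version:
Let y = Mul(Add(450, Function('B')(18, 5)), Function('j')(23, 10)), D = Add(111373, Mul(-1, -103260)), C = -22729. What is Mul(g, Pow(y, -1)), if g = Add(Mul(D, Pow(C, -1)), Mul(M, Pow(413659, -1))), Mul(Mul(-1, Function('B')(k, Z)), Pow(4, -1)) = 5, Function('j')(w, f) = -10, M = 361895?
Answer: Rational(20139840173, 10107209566825) ≈ 0.0019926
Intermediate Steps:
Function('B')(k, Z) = -20 (Function('B')(k, Z) = Mul(-4, 5) = -20)
D = 214633 (D = Add(111373, 103260) = 214633)
y = -4300 (y = Mul(Add(450, -20), -10) = Mul(430, -10) = -4300)
g = Rational(-80559360692, 9402055411) (g = Add(Mul(214633, Pow(-22729, -1)), Mul(361895, Pow(413659, -1))) = Add(Mul(214633, Rational(-1, 22729)), Mul(361895, Rational(1, 413659))) = Add(Rational(-214633, 22729), Rational(361895, 413659)) = Rational(-80559360692, 9402055411) ≈ -8.5683)
Mul(g, Pow(y, -1)) = Mul(Rational(-80559360692, 9402055411), Pow(-4300, -1)) = Mul(Rational(-80559360692, 9402055411), Rational(-1, 4300)) = Rational(20139840173, 10107209566825)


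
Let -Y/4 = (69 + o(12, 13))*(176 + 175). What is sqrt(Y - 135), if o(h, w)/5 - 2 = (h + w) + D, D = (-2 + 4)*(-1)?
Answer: 3*I*sqrt(30279) ≈ 522.03*I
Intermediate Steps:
D = -2 (D = 2*(-1) = -2)
o(h, w) = 5*h + 5*w (o(h, w) = 10 + 5*((h + w) - 2) = 10 + 5*(-2 + h + w) = 10 + (-10 + 5*h + 5*w) = 5*h + 5*w)
Y = -272376 (Y = -4*(69 + (5*12 + 5*13))*(176 + 175) = -4*(69 + (60 + 65))*351 = -4*(69 + 125)*351 = -776*351 = -4*68094 = -272376)
sqrt(Y - 135) = sqrt(-272376 - 135) = sqrt(-272511) = 3*I*sqrt(30279)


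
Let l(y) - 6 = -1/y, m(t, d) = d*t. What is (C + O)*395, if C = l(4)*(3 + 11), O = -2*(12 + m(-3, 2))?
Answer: 54115/2 ≈ 27058.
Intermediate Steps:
l(y) = 6 - 1/y
O = -12 (O = -2*(12 + 2*(-3)) = -2*(12 - 6) = -2*6 = -12)
C = 161/2 (C = (6 - 1/4)*(3 + 11) = (6 - 1*¼)*14 = (6 - ¼)*14 = (23/4)*14 = 161/2 ≈ 80.500)
(C + O)*395 = (161/2 - 12)*395 = (137/2)*395 = 54115/2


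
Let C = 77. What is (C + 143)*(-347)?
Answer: -76340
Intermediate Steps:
(C + 143)*(-347) = (77 + 143)*(-347) = 220*(-347) = -76340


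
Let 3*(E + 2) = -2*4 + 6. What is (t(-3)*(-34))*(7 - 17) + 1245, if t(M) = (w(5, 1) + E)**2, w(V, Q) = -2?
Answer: 77845/9 ≈ 8649.4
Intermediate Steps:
E = -8/3 (E = -2 + (-2*4 + 6)/3 = -2 + (-8 + 6)/3 = -2 + (1/3)*(-2) = -2 - 2/3 = -8/3 ≈ -2.6667)
t(M) = 196/9 (t(M) = (-2 - 8/3)**2 = (-14/3)**2 = 196/9)
(t(-3)*(-34))*(7 - 17) + 1245 = ((196/9)*(-34))*(7 - 17) + 1245 = -6664/9*(-10) + 1245 = 66640/9 + 1245 = 77845/9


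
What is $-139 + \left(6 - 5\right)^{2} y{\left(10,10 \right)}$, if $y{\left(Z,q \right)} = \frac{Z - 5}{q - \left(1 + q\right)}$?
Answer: $-144$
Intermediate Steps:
$y{\left(Z,q \right)} = 5 - Z$ ($y{\left(Z,q \right)} = \frac{-5 + Z}{-1} = \left(-5 + Z\right) \left(-1\right) = 5 - Z$)
$-139 + \left(6 - 5\right)^{2} y{\left(10,10 \right)} = -139 + \left(6 - 5\right)^{2} \left(5 - 10\right) = -139 + 1^{2} \left(5 - 10\right) = -139 + 1 \left(-5\right) = -139 - 5 = -144$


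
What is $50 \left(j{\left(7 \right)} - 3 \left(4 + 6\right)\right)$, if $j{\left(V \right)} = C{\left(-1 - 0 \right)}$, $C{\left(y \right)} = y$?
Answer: $-1550$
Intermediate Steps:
$j{\left(V \right)} = -1$ ($j{\left(V \right)} = -1 - 0 = -1 + 0 = -1$)
$50 \left(j{\left(7 \right)} - 3 \left(4 + 6\right)\right) = 50 \left(-1 - 3 \left(4 + 6\right)\right) = 50 \left(-1 - 30\right) = 50 \left(-31\right) = -1550$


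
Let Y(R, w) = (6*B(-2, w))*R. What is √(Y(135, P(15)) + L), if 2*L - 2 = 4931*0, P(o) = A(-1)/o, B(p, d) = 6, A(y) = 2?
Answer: √4861 ≈ 69.721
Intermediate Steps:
P(o) = 2/o
L = 1 (L = 1 + (4931*0)/2 = 1 + (½)*0 = 1 + 0 = 1)
Y(R, w) = 36*R (Y(R, w) = (6*6)*R = 36*R)
√(Y(135, P(15)) + L) = √(36*135 + 1) = √(4860 + 1) = √4861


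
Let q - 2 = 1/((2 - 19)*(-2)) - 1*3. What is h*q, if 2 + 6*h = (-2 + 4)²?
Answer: -11/34 ≈ -0.32353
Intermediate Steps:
h = ⅓ (h = -⅓ + (-2 + 4)²/6 = -⅓ + (⅙)*2² = -⅓ + (⅙)*4 = -⅓ + ⅔ = ⅓ ≈ 0.33333)
q = -33/34 (q = 2 + (1/((2 - 19)*(-2)) - 1*3) = 2 + (-½/(-17) - 3) = 2 + (-1/17*(-½) - 3) = 2 + (1/34 - 3) = 2 - 101/34 = -33/34 ≈ -0.97059)
h*q = (⅓)*(-33/34) = -11/34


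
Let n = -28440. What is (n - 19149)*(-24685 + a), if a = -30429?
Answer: 2622820146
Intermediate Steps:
(n - 19149)*(-24685 + a) = (-28440 - 19149)*(-24685 - 30429) = -47589*(-55114) = 2622820146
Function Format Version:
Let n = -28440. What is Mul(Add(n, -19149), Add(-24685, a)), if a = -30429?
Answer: 2622820146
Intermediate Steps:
Mul(Add(n, -19149), Add(-24685, a)) = Mul(Add(-28440, -19149), Add(-24685, -30429)) = Mul(-47589, -55114) = 2622820146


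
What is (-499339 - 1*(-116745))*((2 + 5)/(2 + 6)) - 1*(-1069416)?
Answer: 2938585/4 ≈ 7.3465e+5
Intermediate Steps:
(-499339 - 1*(-116745))*((2 + 5)/(2 + 6)) - 1*(-1069416) = (-499339 + 116745)*(7/8) + 1069416 = -2678158/8 + 1069416 = -382594*7/8 + 1069416 = -1339079/4 + 1069416 = 2938585/4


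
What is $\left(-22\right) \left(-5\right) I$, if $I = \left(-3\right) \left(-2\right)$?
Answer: $660$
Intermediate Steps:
$I = 6$
$\left(-22\right) \left(-5\right) I = \left(-22\right) \left(-5\right) 6 = 110 \cdot 6 = 660$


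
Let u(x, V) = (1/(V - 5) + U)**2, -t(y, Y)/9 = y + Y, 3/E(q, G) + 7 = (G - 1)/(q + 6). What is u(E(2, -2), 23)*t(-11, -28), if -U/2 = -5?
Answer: 425893/12 ≈ 35491.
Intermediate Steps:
U = 10 (U = -2*(-5) = 10)
E(q, G) = 3/(-7 + (-1 + G)/(6 + q)) (E(q, G) = 3/(-7 + (G - 1)/(q + 6)) = 3/(-7 + (-1 + G)/(6 + q)))
t(y, Y) = -9*Y - 9*y (t(y, Y) = -9*(y + Y) = -9*(Y + y) = -9*Y - 9*y)
u(x, V) = (10 + 1/(-5 + V))**2 (u(x, V) = (1/(V - 5) + 10)**2 = (1/(-5 + V) + 10)**2 = (10 + 1/(-5 + V))**2)
u(E(2, -2), 23)*t(-11, -28) = ((-49 + 10*23)**2/(-5 + 23)**2)*(-9*(-28) - 9*(-11)) = ((-49 + 230)**2/18**2)*(252 + 99) = (181**2*(1/324))*351 = (32761*(1/324))*351 = (32761/324)*351 = 425893/12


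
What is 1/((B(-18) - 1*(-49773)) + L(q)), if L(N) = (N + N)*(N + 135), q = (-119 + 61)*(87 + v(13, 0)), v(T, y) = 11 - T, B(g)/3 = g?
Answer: 1/47328419 ≈ 2.1129e-8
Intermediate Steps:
B(g) = 3*g
q = -4930 (q = (-119 + 61)*(87 + (11 - 1*13)) = -58*(87 + (11 - 13)) = -58*(87 - 2) = -58*85 = -4930)
L(N) = 2*N*(135 + N) (L(N) = (2*N)*(135 + N) = 2*N*(135 + N))
1/((B(-18) - 1*(-49773)) + L(q)) = 1/((3*(-18) - 1*(-49773)) + 2*(-4930)*(135 - 4930)) = 1/((-54 + 49773) + 2*(-4930)*(-4795)) = 1/(49719 + 47278700) = 1/47328419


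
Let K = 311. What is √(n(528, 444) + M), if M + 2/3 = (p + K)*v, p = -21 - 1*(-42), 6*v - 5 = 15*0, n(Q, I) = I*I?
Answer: 2*√49353 ≈ 444.31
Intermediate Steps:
n(Q, I) = I²
v = ⅚ (v = ⅚ + (15*0)/6 = ⅚ + (⅙)*0 = ⅚ + 0 = ⅚ ≈ 0.83333)
p = 21 (p = -21 + 42 = 21)
M = 276 (M = -⅔ + (21 + 311)*(⅚) = -⅔ + 332*(⅚) = -⅔ + 830/3 = 276)
√(n(528, 444) + M) = √(444² + 276) = √(197136 + 276) = √197412 = 2*√49353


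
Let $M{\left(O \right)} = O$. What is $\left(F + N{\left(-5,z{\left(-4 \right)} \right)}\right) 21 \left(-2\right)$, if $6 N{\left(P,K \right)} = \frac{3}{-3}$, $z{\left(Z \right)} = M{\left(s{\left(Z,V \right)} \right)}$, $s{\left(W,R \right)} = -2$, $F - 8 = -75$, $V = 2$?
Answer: $2821$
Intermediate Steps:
$F = -67$ ($F = 8 - 75 = -67$)
$z{\left(Z \right)} = -2$
$N{\left(P,K \right)} = - \frac{1}{6}$ ($N{\left(P,K \right)} = \frac{3 \frac{1}{-3}}{6} = \frac{3 \left(- \frac{1}{3}\right)}{6} = \frac{1}{6} \left(-1\right) = - \frac{1}{6}$)
$\left(F + N{\left(-5,z{\left(-4 \right)} \right)}\right) 21 \left(-2\right) = \left(-67 - \frac{1}{6}\right) 21 \left(-2\right) = \left(- \frac{403}{6}\right) \left(-42\right) = 2821$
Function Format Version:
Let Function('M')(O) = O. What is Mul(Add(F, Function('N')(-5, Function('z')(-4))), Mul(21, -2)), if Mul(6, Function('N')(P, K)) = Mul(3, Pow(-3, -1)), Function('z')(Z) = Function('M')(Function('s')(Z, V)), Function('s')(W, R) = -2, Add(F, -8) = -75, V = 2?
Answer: 2821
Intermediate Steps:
F = -67 (F = Add(8, -75) = -67)
Function('z')(Z) = -2
Function('N')(P, K) = Rational(-1, 6) (Function('N')(P, K) = Mul(Rational(1, 6), Mul(3, Pow(-3, -1))) = Mul(Rational(1, 6), Mul(3, Rational(-1, 3))) = Mul(Rational(1, 6), -1) = Rational(-1, 6))
Mul(Add(F, Function('N')(-5, Function('z')(-4))), Mul(21, -2)) = Mul(Add(-67, Rational(-1, 6)), Mul(21, -2)) = Mul(Rational(-403, 6), -42) = 2821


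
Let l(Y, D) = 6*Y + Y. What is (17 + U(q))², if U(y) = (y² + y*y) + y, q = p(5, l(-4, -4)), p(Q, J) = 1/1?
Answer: 400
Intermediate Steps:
l(Y, D) = 7*Y
p(Q, J) = 1 (p(Q, J) = 1*1 = 1)
q = 1
U(y) = y + 2*y² (U(y) = (y² + y²) + y = 2*y² + y = y + 2*y²)
(17 + U(q))² = (17 + 1*(1 + 2*1))² = (17 + 1*(1 + 2))² = (17 + 1*3)² = (17 + 3)² = 20² = 400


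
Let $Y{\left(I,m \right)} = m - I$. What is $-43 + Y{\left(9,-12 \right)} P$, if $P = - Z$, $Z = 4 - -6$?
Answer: $167$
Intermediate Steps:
$Z = 10$ ($Z = 4 + 6 = 10$)
$P = -10$ ($P = \left(-1\right) 10 = -10$)
$-43 + Y{\left(9,-12 \right)} P = -43 + \left(-12 - 9\right) \left(-10\right) = -43 - -210 = -43 + 210 = 167$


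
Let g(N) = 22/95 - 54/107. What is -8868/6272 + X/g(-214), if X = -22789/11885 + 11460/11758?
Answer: 15498792295591/7603405892768 ≈ 2.0384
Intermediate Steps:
X = -65875481/69871915 (X = -22789*1/11885 + 11460*(1/11758) = -22789/11885 + 5730/5879 = -65875481/69871915 ≈ -0.94280)
g(N) = -2776/10165 (g(N) = 22*(1/95) - 54*1/107 = 22/95 - 54/107 = -2776/10165)
-8868/6272 + X/g(-214) = -8868/6272 - 65875481/(69871915*(-2776/10165)) = -8868*1/6272 - 65875481/69871915*(-10165/2776) = -2217/1568 + 133924852873/38792887208 = 15498792295591/7603405892768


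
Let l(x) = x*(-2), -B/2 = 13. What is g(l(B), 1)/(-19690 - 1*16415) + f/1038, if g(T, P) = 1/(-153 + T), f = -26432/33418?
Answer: -1147052089/1505869181355 ≈ -0.00076172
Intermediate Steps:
B = -26 (B = -2*13 = -26)
f = -1888/2387 (f = -26432*1/33418 = -1888/2387 ≈ -0.79095)
l(x) = -2*x
g(l(B), 1)/(-19690 - 1*16415) + f/1038 = 1/((-153 - 2*(-26))*(-19690 - 1*16415)) - 1888/2387/1038 = 1/((-153 + 52)*(-19690 - 16415)) - 1888/2387*1/1038 = 1/(-101*(-36105)) - 944/1238853 = -1/101*(-1/36105) - 944/1238853 = 1/3646605 - 944/1238853 = -1147052089/1505869181355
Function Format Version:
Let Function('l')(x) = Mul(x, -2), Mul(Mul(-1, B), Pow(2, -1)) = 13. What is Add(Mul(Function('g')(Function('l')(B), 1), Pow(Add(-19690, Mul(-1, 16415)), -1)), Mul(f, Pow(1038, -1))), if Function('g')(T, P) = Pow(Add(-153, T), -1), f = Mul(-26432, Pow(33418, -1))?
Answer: Rational(-1147052089, 1505869181355) ≈ -0.00076172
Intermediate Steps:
B = -26 (B = Mul(-2, 13) = -26)
f = Rational(-1888, 2387) (f = Mul(-26432, Rational(1, 33418)) = Rational(-1888, 2387) ≈ -0.79095)
Function('l')(x) = Mul(-2, x)
Add(Mul(Function('g')(Function('l')(B), 1), Pow(Add(-19690, Mul(-1, 16415)), -1)), Mul(f, Pow(1038, -1))) = Add(Mul(Pow(Add(-153, Mul(-2, -26)), -1), Pow(Add(-19690, Mul(-1, 16415)), -1)), Mul(Rational(-1888, 2387), Pow(1038, -1))) = Add(Mul(Pow(Add(-153, 52), -1), Pow(Add(-19690, -16415), -1)), Mul(Rational(-1888, 2387), Rational(1, 1038))) = Add(Mul(Pow(-101, -1), Pow(-36105, -1)), Rational(-944, 1238853)) = Add(Mul(Rational(-1, 101), Rational(-1, 36105)), Rational(-944, 1238853)) = Add(Rational(1, 3646605), Rational(-944, 1238853)) = Rational(-1147052089, 1505869181355)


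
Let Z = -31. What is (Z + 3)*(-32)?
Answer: 896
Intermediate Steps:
(Z + 3)*(-32) = (-31 + 3)*(-32) = -28*(-32) = 896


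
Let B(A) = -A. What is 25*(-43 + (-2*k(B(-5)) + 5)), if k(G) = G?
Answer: -1200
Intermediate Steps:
25*(-43 + (-2*k(B(-5)) + 5)) = 25*(-43 + (-(-2)*(-5) + 5)) = 25*(-43 + (-2*5 + 5)) = 25*(-43 + (-10 + 5)) = 25*(-43 - 5) = 25*(-48) = -1200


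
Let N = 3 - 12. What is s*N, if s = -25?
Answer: 225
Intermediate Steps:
N = -9
s*N = -25*(-9) = 225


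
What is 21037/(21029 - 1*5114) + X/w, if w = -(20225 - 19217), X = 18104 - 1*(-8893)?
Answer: -45383551/1782480 ≈ -25.461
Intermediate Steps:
X = 26997 (X = 18104 + 8893 = 26997)
w = -1008 (w = -1*1008 = -1008)
21037/(21029 - 1*5114) + X/w = 21037/(21029 - 1*5114) + 26997/(-1008) = 21037/(21029 - 5114) + 26997*(-1/1008) = 21037/15915 - 8999/336 = -45383551/1782480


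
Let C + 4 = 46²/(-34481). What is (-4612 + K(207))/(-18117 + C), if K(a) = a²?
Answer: -1318449997/624832317 ≈ -2.1101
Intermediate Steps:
C = -140040/34481 (C = -4 + 46²/(-34481) = -4 + 2116*(-1/34481) = -4 - 2116/34481 = -140040/34481 ≈ -4.0614)
(-4612 + K(207))/(-18117 + C) = (-4612 + 207²)/(-18117 - 140040/34481) = (-4612 + 42849)/(-624832317/34481) = 38237*(-34481/624832317) = -1318449997/624832317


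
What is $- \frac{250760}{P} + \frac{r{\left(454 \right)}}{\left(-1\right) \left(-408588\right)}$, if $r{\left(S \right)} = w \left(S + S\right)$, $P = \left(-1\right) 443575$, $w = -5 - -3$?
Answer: $\frac{5082599734}{9061971105} \approx 0.56087$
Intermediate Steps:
$w = -2$ ($w = -5 + 3 = -2$)
$P = -443575$
$r{\left(S \right)} = - 4 S$ ($r{\left(S \right)} = - 2 \left(S + S\right) = - 2 \cdot 2 S = - 4 S$)
$- \frac{250760}{P} + \frac{r{\left(454 \right)}}{\left(-1\right) \left(-408588\right)} = - \frac{250760}{-443575} + \frac{\left(-4\right) 454}{\left(-1\right) \left(-408588\right)} = \left(-250760\right) \left(- \frac{1}{443575}\right) - \frac{1816}{408588} = \frac{50152}{88715} - \frac{454}{102147} = \frac{5082599734}{9061971105}$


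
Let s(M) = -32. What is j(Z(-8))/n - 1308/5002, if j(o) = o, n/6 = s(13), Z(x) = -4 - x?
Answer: -33893/120048 ≈ -0.28233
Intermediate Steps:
n = -192 (n = 6*(-32) = -192)
j(Z(-8))/n - 1308/5002 = (-4 - 1*(-8))/(-192) - 1308/5002 = (-4 + 8)*(-1/192) - 1308*1/5002 = 4*(-1/192) - 654/2501 = -1/48 - 654/2501 = -33893/120048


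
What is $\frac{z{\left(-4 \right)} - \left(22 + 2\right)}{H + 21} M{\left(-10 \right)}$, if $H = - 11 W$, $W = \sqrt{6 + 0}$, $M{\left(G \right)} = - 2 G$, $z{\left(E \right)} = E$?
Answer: $\frac{784}{19} + \frac{1232 \sqrt{6}}{57} \approx 94.207$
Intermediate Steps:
$W = \sqrt{6} \approx 2.4495$
$H = - 11 \sqrt{6} \approx -26.944$
$\frac{z{\left(-4 \right)} - \left(22 + 2\right)}{H + 21} M{\left(-10 \right)} = \frac{-4 - \left(22 + 2\right)}{- 11 \sqrt{6} + 21} \left(\left(-2\right) \left(-10\right)\right) = \frac{-4 - 24}{21 - 11 \sqrt{6}} \cdot 20 = - \frac{28}{21 - 11 \sqrt{6}} \cdot 20 = - \frac{560}{21 - 11 \sqrt{6}}$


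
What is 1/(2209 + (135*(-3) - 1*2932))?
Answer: -1/1128 ≈ -0.00088653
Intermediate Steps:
1/(2209 + (135*(-3) - 1*2932)) = 1/(2209 + (-405 - 2932)) = 1/(2209 - 3337) = 1/(-1128) = -1/1128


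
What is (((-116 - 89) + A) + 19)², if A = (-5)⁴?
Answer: 192721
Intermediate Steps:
A = 625
(((-116 - 89) + A) + 19)² = (((-116 - 89) + 625) + 19)² = ((-205 + 625) + 19)² = (420 + 19)² = 439² = 192721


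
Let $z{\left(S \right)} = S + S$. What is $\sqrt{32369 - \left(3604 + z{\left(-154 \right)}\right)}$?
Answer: $\sqrt{29073} \approx 170.51$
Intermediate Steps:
$z{\left(S \right)} = 2 S$
$\sqrt{32369 - \left(3604 + z{\left(-154 \right)}\right)} = \sqrt{32369 + \left(901 \left(-4\right) - 2 \left(-154\right)\right)} = \sqrt{32369 - 3296} = \sqrt{29073}$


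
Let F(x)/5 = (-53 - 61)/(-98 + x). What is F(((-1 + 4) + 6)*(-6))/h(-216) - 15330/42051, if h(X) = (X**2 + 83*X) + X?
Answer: -194191675/532870272 ≈ -0.36443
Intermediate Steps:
h(X) = X**2 + 84*X
F(x) = -570/(-98 + x) (F(x) = 5*((-53 - 61)/(-98 + x)) = 5*(-114/(-98 + x)) = -570/(-98 + x))
F(((-1 + 4) + 6)*(-6))/h(-216) - 15330/42051 = (-570/(-98 + ((-1 + 4) + 6)*(-6)))/((-216*(84 - 216))) - 15330/42051 = (-570/(-98 + (3 + 6)*(-6)))/((-216*(-132))) - 15330*1/42051 = -570/(-98 + 9*(-6))/28512 - 5110/14017 = -570/(-98 - 54)*(1/28512) - 5110/14017 = -570/(-152)*(1/28512) - 5110/14017 = -570*(-1/152)*(1/28512) - 5110/14017 = (15/4)*(1/28512) - 5110/14017 = 5/38016 - 5110/14017 = -194191675/532870272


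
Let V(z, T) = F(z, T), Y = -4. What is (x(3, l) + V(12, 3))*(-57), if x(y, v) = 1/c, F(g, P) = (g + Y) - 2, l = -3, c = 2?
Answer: -741/2 ≈ -370.50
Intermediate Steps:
F(g, P) = -6 + g (F(g, P) = (g - 4) - 2 = (-4 + g) - 2 = -6 + g)
x(y, v) = ½ (x(y, v) = 1/2 = ½)
V(z, T) = -6 + z
(x(3, l) + V(12, 3))*(-57) = (½ + (-6 + 12))*(-57) = (½ + 6)*(-57) = (13/2)*(-57) = -741/2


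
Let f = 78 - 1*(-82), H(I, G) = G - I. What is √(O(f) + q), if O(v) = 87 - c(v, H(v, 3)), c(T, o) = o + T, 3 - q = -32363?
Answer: 5*√1298 ≈ 180.14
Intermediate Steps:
q = 32366 (q = 3 - 1*(-32363) = 3 + 32363 = 32366)
f = 160 (f = 78 + 82 = 160)
c(T, o) = T + o
O(v) = 84 (O(v) = 87 - (v + (3 - v)) = 87 - 1*3 = 87 - 3 = 84)
√(O(f) + q) = √(84 + 32366) = √32450 = 5*√1298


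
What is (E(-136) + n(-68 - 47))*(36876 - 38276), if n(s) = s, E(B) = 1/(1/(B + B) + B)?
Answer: 5956253800/36993 ≈ 1.6101e+5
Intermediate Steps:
E(B) = 1/(B + 1/(2*B)) (E(B) = 1/(1/(2*B) + B) = 1/(B + 1/(2*B)))
(E(-136) + n(-68 - 47))*(36876 - 38276) = (2*(-136)/(1 + 2*(-136)²) + (-68 - 47))*(36876 - 38276) = (2*(-136)/(1 + 2*18496) - 115)*(-1400) = (2*(-136)/(1 + 36992) - 115)*(-1400) = (2*(-136)/36993 - 115)*(-1400) = (2*(-136)*(1/36993) - 115)*(-1400) = (-272/36993 - 115)*(-1400) = -4254467/36993*(-1400) = 5956253800/36993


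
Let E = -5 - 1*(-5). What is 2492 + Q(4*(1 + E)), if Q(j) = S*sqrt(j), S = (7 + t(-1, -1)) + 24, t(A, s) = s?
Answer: 2552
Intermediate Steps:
E = 0 (E = -5 + 5 = 0)
S = 30 (S = (7 - 1) + 24 = 6 + 24 = 30)
Q(j) = 30*sqrt(j)
2492 + Q(4*(1 + E)) = 2492 + 30*sqrt(4*(1 + 0)) = 2492 + 30*sqrt(4*1) = 2492 + 30*sqrt(4) = 2492 + 30*2 = 2492 + 60 = 2552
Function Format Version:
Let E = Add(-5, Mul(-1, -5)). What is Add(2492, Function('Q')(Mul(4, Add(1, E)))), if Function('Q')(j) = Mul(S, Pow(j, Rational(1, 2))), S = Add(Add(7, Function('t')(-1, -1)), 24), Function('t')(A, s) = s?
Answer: 2552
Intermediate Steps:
E = 0 (E = Add(-5, 5) = 0)
S = 30 (S = Add(Add(7, -1), 24) = Add(6, 24) = 30)
Function('Q')(j) = Mul(30, Pow(j, Rational(1, 2)))
Add(2492, Function('Q')(Mul(4, Add(1, E)))) = Add(2492, Mul(30, Pow(Mul(4, Add(1, 0)), Rational(1, 2)))) = Add(2492, Mul(30, Pow(Mul(4, 1), Rational(1, 2)))) = Add(2492, Mul(30, Pow(4, Rational(1, 2)))) = Add(2492, Mul(30, 2)) = Add(2492, 60) = 2552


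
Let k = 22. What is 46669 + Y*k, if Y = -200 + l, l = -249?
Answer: 36791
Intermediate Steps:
Y = -449 (Y = -200 - 249 = -449)
46669 + Y*k = 46669 - 449*22 = 46669 - 9878 = 36791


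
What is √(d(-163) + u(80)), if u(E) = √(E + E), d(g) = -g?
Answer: √(163 + 4*√10) ≈ 13.253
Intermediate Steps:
u(E) = √2*√E (u(E) = √(2*E) = √2*√E)
√(d(-163) + u(80)) = √(-1*(-163) + √2*√80) = √(163 + √2*(4*√5)) = √(163 + 4*√10)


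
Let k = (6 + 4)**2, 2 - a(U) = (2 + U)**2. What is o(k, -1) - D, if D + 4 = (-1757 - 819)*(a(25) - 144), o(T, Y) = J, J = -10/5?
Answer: -2243694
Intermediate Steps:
a(U) = 2 - (2 + U)**2
k = 100 (k = 10**2 = 100)
J = -2 (J = -10*1/5 = -2)
o(T, Y) = -2
D = 2243692 (D = -4 + (-1757 - 819)*((2 - (2 + 25)**2) - 144) = -4 - 2576*((2 - 1*27**2) - 144) = -4 - 2576*((2 - 1*729) - 144) = -4 - 2576*((2 - 729) - 144) = -4 - 2576*(-727 - 144) = -4 - 2576*(-871) = -4 + 2243696 = 2243692)
o(k, -1) - D = -2 - 1*2243692 = -2 - 2243692 = -2243694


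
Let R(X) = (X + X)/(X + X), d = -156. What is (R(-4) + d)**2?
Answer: 24025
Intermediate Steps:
R(X) = 1 (R(X) = (2*X)/((2*X)) = (2*X)*(1/(2*X)) = 1)
(R(-4) + d)**2 = (1 - 156)**2 = (-155)**2 = 24025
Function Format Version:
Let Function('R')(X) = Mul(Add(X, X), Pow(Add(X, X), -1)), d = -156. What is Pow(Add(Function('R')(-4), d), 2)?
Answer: 24025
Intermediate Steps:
Function('R')(X) = 1 (Function('R')(X) = Mul(Mul(2, X), Pow(Mul(2, X), -1)) = Mul(Mul(2, X), Mul(Rational(1, 2), Pow(X, -1))) = 1)
Pow(Add(Function('R')(-4), d), 2) = Pow(Add(1, -156), 2) = Pow(-155, 2) = 24025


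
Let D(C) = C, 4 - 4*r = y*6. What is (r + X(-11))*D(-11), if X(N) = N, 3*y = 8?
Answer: 154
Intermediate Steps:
y = 8/3 (y = (⅓)*8 = 8/3 ≈ 2.6667)
r = -3 (r = 1 - 2*6/3 = 1 - ¼*16 = 1 - 4 = -3)
(r + X(-11))*D(-11) = (-3 - 11)*(-11) = -14*(-11) = 154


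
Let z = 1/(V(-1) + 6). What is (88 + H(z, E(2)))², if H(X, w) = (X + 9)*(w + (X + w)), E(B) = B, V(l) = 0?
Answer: 20638849/1296 ≈ 15925.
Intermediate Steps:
z = ⅙ (z = 1/(0 + 6) = 1/6 = ⅙ ≈ 0.16667)
H(X, w) = (9 + X)*(X + 2*w)
(88 + H(z, E(2)))² = (88 + ((⅙)² + 9*(⅙) + 18*2 + 2*(⅙)*2))² = (88 + (1/36 + 3/2 + 36 + ⅔))² = (88 + 1375/36)² = (4543/36)² = 20638849/1296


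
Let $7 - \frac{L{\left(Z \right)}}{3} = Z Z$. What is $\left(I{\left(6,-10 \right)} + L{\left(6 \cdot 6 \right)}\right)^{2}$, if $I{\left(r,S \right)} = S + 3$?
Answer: $15007876$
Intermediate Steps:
$I{\left(r,S \right)} = 3 + S$
$L{\left(Z \right)} = 21 - 3 Z^{2}$ ($L{\left(Z \right)} = 21 - 3 Z Z = 21 - 3 Z^{2}$)
$\left(I{\left(6,-10 \right)} + L{\left(6 \cdot 6 \right)}\right)^{2} = \left(\left(3 - 10\right) + \left(21 - 3 \left(6 \cdot 6\right)^{2}\right)\right)^{2} = \left(-7 + \left(21 - 3 \cdot 36^{2}\right)\right)^{2} = \left(-7 + \left(21 - 3888\right)\right)^{2} = \left(-7 - 3867\right)^{2} = \left(-3874\right)^{2} = 15007876$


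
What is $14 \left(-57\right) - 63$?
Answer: $-861$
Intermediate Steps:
$14 \left(-57\right) - 63 = -798 - 63 = -861$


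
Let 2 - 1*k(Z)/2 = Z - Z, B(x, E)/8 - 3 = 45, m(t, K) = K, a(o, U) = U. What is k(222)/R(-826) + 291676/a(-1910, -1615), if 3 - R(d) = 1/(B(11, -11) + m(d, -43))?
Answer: -147945006/825265 ≈ -179.27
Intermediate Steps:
B(x, E) = 384 (B(x, E) = 24 + 8*45 = 24 + 360 = 384)
k(Z) = 4 (k(Z) = 4 - 2*(Z - Z) = 4 - 2*0 = 4 + 0 = 4)
R(d) = 1022/341 (R(d) = 3 - 1/(384 - 43) = 3 - 1/341 = 1022/341)
k(222)/R(-826) + 291676/a(-1910, -1615) = 4/(1022/341) + 291676/(-1615) = 4*(341/1022) + 291676*(-1/1615) = 682/511 - 291676/1615 = -147945006/825265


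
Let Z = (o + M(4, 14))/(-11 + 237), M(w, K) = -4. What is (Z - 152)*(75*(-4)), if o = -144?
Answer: 5175000/113 ≈ 45796.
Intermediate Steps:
Z = -74/113 (Z = (-144 - 4)/(-11 + 237) = -148/226 = -148*1/226 = -74/113 ≈ -0.65487)
(Z - 152)*(75*(-4)) = (-74/113 - 152)*(75*(-4)) = -17250/113*(-300) = 5175000/113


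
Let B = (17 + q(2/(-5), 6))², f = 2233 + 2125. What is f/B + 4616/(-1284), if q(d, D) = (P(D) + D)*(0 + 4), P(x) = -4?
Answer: 677668/200625 ≈ 3.3778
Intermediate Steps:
q(d, D) = -16 + 4*D (q(d, D) = (-4 + D)*(0 + 4) = (-4 + D)*4 = -16 + 4*D)
f = 4358
B = 625 (B = (17 + (-16 + 4*6))² = (17 + (-16 + 24))² = (17 + 8)² = 25² = 625)
f/B + 4616/(-1284) = 4358/625 + 4616/(-1284) = 4358*(1/625) + 4616*(-1/1284) = 4358/625 - 1154/321 = 677668/200625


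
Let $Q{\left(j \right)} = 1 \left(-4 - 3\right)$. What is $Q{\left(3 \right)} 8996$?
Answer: $-62972$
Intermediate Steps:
$Q{\left(j \right)} = -7$ ($Q{\left(j \right)} = 1 \left(-7\right) = -7$)
$Q{\left(3 \right)} 8996 = \left(-7\right) 8996 = -62972$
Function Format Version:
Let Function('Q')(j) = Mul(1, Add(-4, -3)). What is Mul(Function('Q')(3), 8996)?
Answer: -62972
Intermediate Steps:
Function('Q')(j) = -7 (Function('Q')(j) = Mul(1, -7) = -7)
Mul(Function('Q')(3), 8996) = Mul(-7, 8996) = -62972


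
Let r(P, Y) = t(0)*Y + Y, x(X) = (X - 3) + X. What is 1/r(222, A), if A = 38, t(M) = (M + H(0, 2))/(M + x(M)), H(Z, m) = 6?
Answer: -1/38 ≈ -0.026316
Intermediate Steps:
x(X) = -3 + 2*X (x(X) = (-3 + X) + X = -3 + 2*X)
t(M) = (6 + M)/(-3 + 3*M) (t(M) = (M + 6)/(M + (-3 + 2*M)) = (6 + M)/(-3 + 3*M))
r(P, Y) = -Y (r(P, Y) = ((6 + 0)/(3*(-1 + 0)))*Y + Y = ((⅓)*6/(-1))*Y + Y = ((⅓)*(-1)*6)*Y + Y = -2*Y + Y = -Y)
1/r(222, A) = 1/(-1*38) = 1/(-38) = -1/38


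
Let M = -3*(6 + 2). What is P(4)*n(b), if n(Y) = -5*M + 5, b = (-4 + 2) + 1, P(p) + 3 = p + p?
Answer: 625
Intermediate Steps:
P(p) = -3 + 2*p (P(p) = -3 + (p + p) = -3 + 2*p)
M = -24 (M = -3*8 = -24)
b = -1 (b = -2 + 1 = -1)
n(Y) = 125 (n(Y) = -5*(-24) + 5 = 120 + 5 = 125)
P(4)*n(b) = (-3 + 2*4)*125 = (-3 + 8)*125 = 5*125 = 625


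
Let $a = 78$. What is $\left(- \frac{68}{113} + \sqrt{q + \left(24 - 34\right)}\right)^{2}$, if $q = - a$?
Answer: $- \frac{1119048}{12769} - \frac{272 i \sqrt{22}}{113} \approx -87.638 - 11.29 i$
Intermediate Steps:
$q = -78$ ($q = \left(-1\right) 78 = -78$)
$\left(- \frac{68}{113} + \sqrt{q + \left(24 - 34\right)}\right)^{2} = \left(- \frac{68}{113} + \sqrt{-78 + \left(24 - 34\right)}\right)^{2} = \left(\left(-68\right) \frac{1}{113} + \sqrt{-78 + \left(24 - 34\right)}\right)^{2} = \left(- \frac{68}{113} + \sqrt{-78 - 10}\right)^{2} = \left(- \frac{68}{113} + \sqrt{-88}\right)^{2} = \left(- \frac{68}{113} + 2 i \sqrt{22}\right)^{2}$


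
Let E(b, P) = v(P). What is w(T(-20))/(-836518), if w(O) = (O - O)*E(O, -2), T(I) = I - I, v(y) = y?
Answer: 0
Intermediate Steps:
E(b, P) = P
T(I) = 0
w(O) = 0 (w(O) = (O - O)*(-2) = 0*(-2) = 0)
w(T(-20))/(-836518) = 0/(-836518) = 0*(-1/836518) = 0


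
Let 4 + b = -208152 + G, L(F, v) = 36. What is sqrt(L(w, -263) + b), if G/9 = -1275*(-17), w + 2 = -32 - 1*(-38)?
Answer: I*sqrt(13045) ≈ 114.21*I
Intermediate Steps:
w = 4 (w = -2 + (-32 - 1*(-38)) = -2 + (-32 + 38) = -2 + 6 = 4)
G = 195075 (G = 9*(-1275*(-17)) = 9*21675 = 195075)
b = -13081 (b = -4 + (-208152 + 195075) = -4 - 13077 = -13081)
sqrt(L(w, -263) + b) = sqrt(36 - 13081) = sqrt(-13045) = I*sqrt(13045)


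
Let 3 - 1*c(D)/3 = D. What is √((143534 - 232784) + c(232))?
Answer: 3*I*√9993 ≈ 299.9*I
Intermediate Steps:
c(D) = 9 - 3*D
√((143534 - 232784) + c(232)) = √((143534 - 232784) + (9 - 3*232)) = √(-89250 + (9 - 696)) = √(-89250 - 687) = √(-89937) = 3*I*√9993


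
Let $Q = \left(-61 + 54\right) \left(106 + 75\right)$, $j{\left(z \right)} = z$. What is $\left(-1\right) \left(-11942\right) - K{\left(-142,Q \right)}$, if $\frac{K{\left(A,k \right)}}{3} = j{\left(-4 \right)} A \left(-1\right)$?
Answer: $13646$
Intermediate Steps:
$Q = -1267$ ($Q = \left(-7\right) 181 = -1267$)
$K{\left(A,k \right)} = 12 A$ ($K{\left(A,k \right)} = 3 - 4 A \left(-1\right) = 3 \cdot 4 A = 12 A$)
$\left(-1\right) \left(-11942\right) - K{\left(-142,Q \right)} = \left(-1\right) \left(-11942\right) - 12 \left(-142\right) = 11942 - -1704 = 11942 + 1704 = 13646$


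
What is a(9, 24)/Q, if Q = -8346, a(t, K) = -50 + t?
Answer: 41/8346 ≈ 0.0049125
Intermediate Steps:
a(9, 24)/Q = (-50 + 9)/(-8346) = -41*(-1/8346) = 41/8346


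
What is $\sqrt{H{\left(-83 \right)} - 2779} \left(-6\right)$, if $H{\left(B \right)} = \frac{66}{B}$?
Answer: $- \frac{6 i \sqrt{19150009}}{83} \approx - 316.34 i$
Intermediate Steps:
$\sqrt{H{\left(-83 \right)} - 2779} \left(-6\right) = \sqrt{\frac{66}{-83} - 2779} \left(-6\right) = \sqrt{66 \left(- \frac{1}{83}\right) - 2779} \left(-6\right) = \sqrt{- \frac{66}{83} - 2779} \left(-6\right) = \sqrt{- \frac{230723}{83}} \left(-6\right) = \frac{i \sqrt{19150009}}{83} \left(-6\right) = - \frac{6 i \sqrt{19150009}}{83}$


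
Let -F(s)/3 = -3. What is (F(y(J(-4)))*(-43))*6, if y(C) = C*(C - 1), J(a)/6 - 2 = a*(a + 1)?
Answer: -2322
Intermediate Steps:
J(a) = 12 + 6*a*(1 + a) (J(a) = 12 + 6*(a*(a + 1)) = 12 + 6*(a*(1 + a)) = 12 + 6*a*(1 + a))
y(C) = C*(-1 + C)
F(s) = 9 (F(s) = -3*(-3) = 9)
(F(y(J(-4)))*(-43))*6 = (9*(-43))*6 = -387*6 = -2322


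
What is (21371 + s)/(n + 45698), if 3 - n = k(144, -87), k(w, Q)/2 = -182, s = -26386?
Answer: -1003/9213 ≈ -0.10887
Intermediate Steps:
k(w, Q) = -364 (k(w, Q) = 2*(-182) = -364)
n = 367 (n = 3 - 1*(-364) = 3 + 364 = 367)
(21371 + s)/(n + 45698) = (21371 - 26386)/(367 + 45698) = -5015/46065 = -5015*1/46065 = -1003/9213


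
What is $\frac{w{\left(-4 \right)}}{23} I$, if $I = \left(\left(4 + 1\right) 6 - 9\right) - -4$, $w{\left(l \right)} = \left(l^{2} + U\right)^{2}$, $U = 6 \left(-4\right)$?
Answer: $\frac{1600}{23} \approx 69.565$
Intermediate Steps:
$U = -24$
$w{\left(l \right)} = \left(-24 + l^{2}\right)^{2}$ ($w{\left(l \right)} = \left(l^{2} - 24\right)^{2} = \left(-24 + l^{2}\right)^{2}$)
$I = 25$ ($I = \left(5 \cdot 6 - 9\right) + 4 = \left(30 - 9\right) + 4 = 21 + 4 = 25$)
$\frac{w{\left(-4 \right)}}{23} I = \frac{\left(-24 + \left(-4\right)^{2}\right)^{2}}{23} \cdot 25 = \left(-24 + 16\right)^{2} \cdot \frac{1}{23} \cdot 25 = \left(-8\right)^{2} \cdot \frac{1}{23} \cdot 25 = 64 \cdot \frac{1}{23} \cdot 25 = \frac{64}{23} \cdot 25 = \frac{1600}{23}$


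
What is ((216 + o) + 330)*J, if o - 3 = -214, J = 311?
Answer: 104185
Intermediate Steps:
o = -211 (o = 3 - 214 = -211)
((216 + o) + 330)*J = ((216 - 211) + 330)*311 = (5 + 330)*311 = 335*311 = 104185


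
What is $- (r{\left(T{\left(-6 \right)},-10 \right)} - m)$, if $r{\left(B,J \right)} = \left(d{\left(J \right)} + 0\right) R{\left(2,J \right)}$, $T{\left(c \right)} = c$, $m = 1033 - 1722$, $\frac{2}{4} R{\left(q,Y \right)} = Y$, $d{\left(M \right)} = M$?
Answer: $-889$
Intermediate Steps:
$R{\left(q,Y \right)} = 2 Y$
$m = -689$
$r{\left(B,J \right)} = 2 J^{2}$ ($r{\left(B,J \right)} = \left(J + 0\right) 2 J = J 2 J = 2 J^{2}$)
$- (r{\left(T{\left(-6 \right)},-10 \right)} - m) = - (2 \left(-10\right)^{2} - -689) = - (2 \cdot 100 + 689) = - (200 + 689) = \left(-1\right) 889 = -889$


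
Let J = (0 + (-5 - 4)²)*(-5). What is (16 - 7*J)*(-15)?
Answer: -42765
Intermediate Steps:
J = -405 (J = (0 + (-9)²)*(-5) = (0 + 81)*(-5) = 81*(-5) = -405)
(16 - 7*J)*(-15) = (16 - 7*(-405))*(-15) = (16 + 2835)*(-15) = 2851*(-15) = -42765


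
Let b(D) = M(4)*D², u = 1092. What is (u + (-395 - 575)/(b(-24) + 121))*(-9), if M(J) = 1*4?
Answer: -49122/5 ≈ -9824.4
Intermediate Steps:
M(J) = 4
b(D) = 4*D²
(u + (-395 - 575)/(b(-24) + 121))*(-9) = (1092 + (-395 - 575)/(4*(-24)² + 121))*(-9) = (1092 - 970/(4*576 + 121))*(-9) = (1092 - 970/(2304 + 121))*(-9) = (1092 - 970/2425)*(-9) = (1092 - 970*1/2425)*(-9) = (1092 - ⅖)*(-9) = (5458/5)*(-9) = -49122/5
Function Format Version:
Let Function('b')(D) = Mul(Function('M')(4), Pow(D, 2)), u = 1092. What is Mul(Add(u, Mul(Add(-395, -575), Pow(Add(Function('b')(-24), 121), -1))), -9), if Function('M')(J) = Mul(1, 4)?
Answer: Rational(-49122, 5) ≈ -9824.4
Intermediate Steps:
Function('M')(J) = 4
Function('b')(D) = Mul(4, Pow(D, 2))
Mul(Add(u, Mul(Add(-395, -575), Pow(Add(Function('b')(-24), 121), -1))), -9) = Mul(Add(1092, Mul(Add(-395, -575), Pow(Add(Mul(4, Pow(-24, 2)), 121), -1))), -9) = Mul(Add(1092, Mul(-970, Pow(Add(Mul(4, 576), 121), -1))), -9) = Mul(Add(1092, Mul(-970, Pow(Add(2304, 121), -1))), -9) = Mul(Add(1092, Mul(-970, Pow(2425, -1))), -9) = Mul(Add(1092, Mul(-970, Rational(1, 2425))), -9) = Mul(Add(1092, Rational(-2, 5)), -9) = Mul(Rational(5458, 5), -9) = Rational(-49122, 5)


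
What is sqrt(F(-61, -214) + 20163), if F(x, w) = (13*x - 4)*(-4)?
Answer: sqrt(23351) ≈ 152.81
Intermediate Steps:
F(x, w) = 16 - 52*x (F(x, w) = (-4 + 13*x)*(-4) = 16 - 52*x)
sqrt(F(-61, -214) + 20163) = sqrt((16 - 52*(-61)) + 20163) = sqrt((16 + 3172) + 20163) = sqrt(3188 + 20163) = sqrt(23351)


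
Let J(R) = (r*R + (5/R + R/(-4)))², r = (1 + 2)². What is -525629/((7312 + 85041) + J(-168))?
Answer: -14835352896/63598282297 ≈ -0.23327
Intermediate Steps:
r = 9 (r = 3² = 9)
J(R) = (5/R + 35*R/4)² (J(R) = (9*R + (5/R + R/(-4)))² = (9*R + (5/R + R*(-¼)))² = (9*R + (5/R - R/4))² = (5/R + 35*R/4)²)
-525629/((7312 + 85041) + J(-168)) = -525629/((7312 + 85041) + (25/16)*(4 + 7*(-168)²)²/(-168)²) = -525629/(92353 + (25/16)*(1/28224)*(4 + 7*28224)²) = -525629/(92353 + (25/16)*(1/28224)*(4 + 197568)²) = -525629/(92353 + (25/16)*(1/28224)*197572²) = -525629/(92353 + (25/16)*(1/28224)*39034695184) = -525629/(92353 + 60991711225/28224) = -525629/63598282297/28224 = -525629*28224/63598282297 = -14835352896/63598282297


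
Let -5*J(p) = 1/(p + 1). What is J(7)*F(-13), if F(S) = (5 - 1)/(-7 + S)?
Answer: 1/200 ≈ 0.0050000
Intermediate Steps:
F(S) = 4/(-7 + S)
J(p) = -1/(5*(1 + p)) (J(p) = -1/(5*(p + 1)) = -1/(5*(1 + p)))
J(7)*F(-13) = (-1/(5 + 5*7))*(4/(-7 - 13)) = (-1/(5 + 35))*(4/(-20)) = (-1/40)*(4*(-1/20)) = -1*1/40*(-⅕) = -1/40*(-⅕) = 1/200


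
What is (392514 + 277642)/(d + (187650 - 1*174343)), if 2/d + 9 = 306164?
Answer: 205171610180/4074004587 ≈ 50.361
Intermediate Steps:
d = 2/306155 (d = 2/(-9 + 306164) = 2/306155 ≈ 6.5326e-6)
(392514 + 277642)/(d + (187650 - 1*174343)) = (392514 + 277642)/(2/306155 + (187650 - 1*174343)) = 670156/(2/306155 + (187650 - 174343)) = 670156/(2/306155 + 13307) = 670156/(4074004587/306155) = 670156*(306155/4074004587) = 205171610180/4074004587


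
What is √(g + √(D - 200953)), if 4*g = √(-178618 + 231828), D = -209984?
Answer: √(√53210 + 4*I*√410937)/2 ≈ 18.726 + 17.117*I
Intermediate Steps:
g = √53210/4 (g = √(-178618 + 231828)/4 = √53210/4 ≈ 57.668)
√(g + √(D - 200953)) = √(√53210/4 + √(-209984 - 200953)) = √(√53210/4 + √(-410937)) = √(√53210/4 + I*√410937)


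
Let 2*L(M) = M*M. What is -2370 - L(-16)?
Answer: -2498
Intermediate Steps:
L(M) = M²/2 (L(M) = (M*M)/2 = M²/2)
-2370 - L(-16) = -2370 - (-16)²/2 = -2370 - 256/2 = -2370 - 1*128 = -2370 - 128 = -2498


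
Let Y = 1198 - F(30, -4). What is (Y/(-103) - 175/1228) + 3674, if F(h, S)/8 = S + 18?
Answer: 463350583/126484 ≈ 3663.3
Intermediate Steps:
F(h, S) = 144 + 8*S (F(h, S) = 8*(S + 18) = 8*(18 + S) = 144 + 8*S)
Y = 1086 (Y = 1198 - (144 + 8*(-4)) = 1198 - (144 - 32) = 1198 - 1*112 = 1198 - 112 = 1086)
(Y/(-103) - 175/1228) + 3674 = (1086/(-103) - 175/1228) + 3674 = (1086*(-1/103) - 175*1/1228) + 3674 = (-1086/103 - 175/1228) + 3674 = -1351633/126484 + 3674 = 463350583/126484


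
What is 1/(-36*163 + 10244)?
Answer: 1/4376 ≈ 0.00022852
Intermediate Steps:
1/(-36*163 + 10244) = 1/(-5868 + 10244) = 1/4376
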